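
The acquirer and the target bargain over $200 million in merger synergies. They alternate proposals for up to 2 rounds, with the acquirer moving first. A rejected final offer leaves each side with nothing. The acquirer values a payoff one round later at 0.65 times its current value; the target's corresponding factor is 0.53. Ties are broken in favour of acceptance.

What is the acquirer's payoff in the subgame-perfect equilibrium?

94

Round 2 (the target proposes): rejection yields 0 for the acquirer; the target offers 0 and keeps 200.
Round 1 (the acquirer proposes): the target can get 200 next round, worth 0.53 × 200 = 106 now, so the acquirer offers 106, keeping 94.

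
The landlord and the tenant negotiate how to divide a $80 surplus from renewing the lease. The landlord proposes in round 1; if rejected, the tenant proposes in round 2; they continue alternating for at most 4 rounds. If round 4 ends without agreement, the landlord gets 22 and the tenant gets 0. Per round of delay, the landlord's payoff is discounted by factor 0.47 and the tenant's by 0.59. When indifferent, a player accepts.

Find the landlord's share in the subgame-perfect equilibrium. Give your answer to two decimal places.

45.49

Round 4 (the tenant proposes): the landlord gets 22 if talks fail, so the tenant offers 22 and keeps 58.
Round 3 (the landlord proposes): the tenant can get 58 next round, worth 0.59 × 58 = 34.22 now. The landlord offers 34.22 and keeps 80 − 34.22 = 45.78.
Round 2 (the tenant proposes): the landlord can get 45.78 next round, worth 0.47 × 45.78 = 21.5166 now, so the tenant offers 21.5166, keeping 58.4834.
Round 1 (the landlord proposes): the tenant can get 58.4834 next round, worth 0.59 × 58.4834 = 34.505206 now. The landlord offers 34.505206 and keeps 80 − 34.505206 = 45.494794.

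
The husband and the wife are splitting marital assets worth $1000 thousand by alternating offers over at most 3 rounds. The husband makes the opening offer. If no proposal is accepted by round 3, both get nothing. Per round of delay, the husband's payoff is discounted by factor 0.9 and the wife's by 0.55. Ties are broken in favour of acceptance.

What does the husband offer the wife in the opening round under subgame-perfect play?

55

Round 3 (the husband proposes): rejection yields 0 for the wife; the husband offers 0 and keeps 1000.
Round 2 (the wife proposes): the husband can get 1000 next round, worth 0.9 × 1000 = 900 now, so the wife offers 900, keeping 100.
Round 1 (the husband proposes): the wife can get 100 next round, worth 0.55 × 100 = 55 now, so the husband offers 55, keeping 945.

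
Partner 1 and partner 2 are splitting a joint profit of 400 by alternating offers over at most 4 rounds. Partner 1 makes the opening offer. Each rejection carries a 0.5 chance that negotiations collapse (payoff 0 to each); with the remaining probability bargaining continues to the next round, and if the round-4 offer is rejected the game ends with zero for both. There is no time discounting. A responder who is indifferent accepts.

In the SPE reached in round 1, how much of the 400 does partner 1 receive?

250

By backward induction:
Round 4 (partner 2 proposes): rejection yields 0 for partner 1; partner 2 offers 0 and keeps 400.
Round 3 (partner 1 proposes): rejecting gives partner 2 an expected 0.5 × 400 = 200, so partner 1 offers 200, keeping 200.
Round 2 (partner 2 proposes): rejecting gives partner 1 an expected 0.5 × 200 = 100, so partner 2 offers 100, keeping 300.
Round 1 (partner 1 proposes): rejecting gives partner 2 an expected 0.5 × 300 = 150; partner 1 offers that and keeps 250.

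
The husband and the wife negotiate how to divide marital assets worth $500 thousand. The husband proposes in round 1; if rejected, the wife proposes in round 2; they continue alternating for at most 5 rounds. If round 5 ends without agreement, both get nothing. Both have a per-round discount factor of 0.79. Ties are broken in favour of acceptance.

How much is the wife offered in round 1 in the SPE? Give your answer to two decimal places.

134.72

Work backward from the last round.
Round 5 (the husband proposes): rejection yields 0 for the wife; the husband offers 0 and keeps 500.
Round 4 (the wife proposes): the husband can get 500 next round, worth 0.79 × 500 = 395 now. The wife offers 395 and keeps 500 − 395 = 105.
Round 3 (the husband proposes): the wife can get 105 next round, worth 0.79 × 105 = 82.95 now, so the husband offers 82.95, keeping 417.05.
Round 2 (the wife proposes): the husband can get 417.05 next round, worth 0.79 × 417.05 = 329.4695 now, so the wife offers 329.4695, keeping 170.5305.
Round 1 (the husband proposes): the wife can get 170.5305 next round, worth 0.79 × 170.5305 = 134.719095 now, so the husband offers 134.719095, keeping 365.280905.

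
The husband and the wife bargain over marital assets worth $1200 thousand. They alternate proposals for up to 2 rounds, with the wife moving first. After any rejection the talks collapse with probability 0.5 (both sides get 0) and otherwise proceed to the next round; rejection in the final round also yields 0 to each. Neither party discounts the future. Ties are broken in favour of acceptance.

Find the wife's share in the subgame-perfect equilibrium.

600

By backward induction:
Round 2 (the husband proposes): rejection yields 0 for the wife; the husband offers 0 and keeps 1200.
Round 1 (the wife proposes): rejecting gives the husband an expected 0.5 × 1200 = 600, so the wife offers 600, keeping 600.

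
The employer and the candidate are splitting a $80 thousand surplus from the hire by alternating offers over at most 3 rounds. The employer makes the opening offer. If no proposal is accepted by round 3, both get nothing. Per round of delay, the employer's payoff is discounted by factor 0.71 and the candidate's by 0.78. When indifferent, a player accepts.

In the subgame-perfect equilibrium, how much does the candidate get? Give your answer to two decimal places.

Round 3 (the employer proposes): rejection yields 0 for the candidate; the employer offers 0 and keeps 80.
Round 2 (the candidate proposes): the employer can get 80 next round, worth 0.71 × 80 = 56.8 now. The candidate offers 56.8 and keeps 80 − 56.8 = 23.2.
Round 1 (the employer proposes): the candidate can get 23.2 next round, worth 0.78 × 23.2 = 18.096 now. The employer offers 18.096 and keeps 80 − 18.096 = 61.904.

18.10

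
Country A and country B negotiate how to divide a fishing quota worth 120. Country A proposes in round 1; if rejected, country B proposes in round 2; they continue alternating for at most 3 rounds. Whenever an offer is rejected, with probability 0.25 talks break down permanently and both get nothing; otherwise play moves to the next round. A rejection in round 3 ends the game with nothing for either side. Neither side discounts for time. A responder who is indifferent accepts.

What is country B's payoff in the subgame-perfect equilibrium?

22.5

By backward induction:
Round 3 (country A proposes): country B will accept anything ≥ 0, so country A offers 0 and keeps 120.
Round 2 (country B proposes): rejecting gives country A an expected 0.75 × 120 = 90, so country B offers 90, keeping 30.
Round 1 (country A proposes): rejecting gives country B an expected 0.75 × 30 = 22.5, so country A offers 22.5, keeping 97.5.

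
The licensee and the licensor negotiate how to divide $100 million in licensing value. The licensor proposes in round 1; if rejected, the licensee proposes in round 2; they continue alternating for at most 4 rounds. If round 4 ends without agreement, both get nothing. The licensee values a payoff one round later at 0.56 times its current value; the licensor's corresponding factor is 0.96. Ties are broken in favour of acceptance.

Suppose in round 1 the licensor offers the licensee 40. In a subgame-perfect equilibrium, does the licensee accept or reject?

Round 4 (the licensee proposes): the licensor will accept anything ≥ 0, so the licensee offers 0 and keeps 100.
Round 3 (the licensor proposes): the licensee can get 100 next round, worth 0.56 × 100 = 56 now, so the licensor offers 56, keeping 44.
Round 2 (the licensee proposes): the licensor can get 44 next round, worth 0.96 × 44 = 42.24 now. The licensee offers 42.24 and keeps 100 − 42.24 = 57.76.
So by rejecting in round 1, the licensee gets 57.76 next round, worth 0.56 × 57.76 = 32.3456 now.
Offer 40 ≥ 32.3456, so the licensee accepts.

Accept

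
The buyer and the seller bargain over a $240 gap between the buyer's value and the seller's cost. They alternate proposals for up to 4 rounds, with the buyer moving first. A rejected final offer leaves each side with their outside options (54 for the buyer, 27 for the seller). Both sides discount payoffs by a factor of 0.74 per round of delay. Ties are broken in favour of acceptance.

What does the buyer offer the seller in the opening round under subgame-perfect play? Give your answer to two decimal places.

Work backward from the last round.
Round 4 (the seller proposes): the buyer gets 54 if talks fail, so the seller offers 54 and keeps 186.
Round 3 (the buyer proposes): the seller can get 186 next round, worth 0.74 × 186 = 137.64 now; the buyer offers that and keeps 102.36.
Round 2 (the seller proposes): the buyer can get 102.36 next round, worth 0.74 × 102.36 = 75.7464 now; the seller offers that and keeps 164.2536.
Round 1 (the buyer proposes): the seller can get 164.2536 next round, worth 0.74 × 164.2536 = 121.547664 now. The buyer offers 121.547664 and keeps 240 − 121.547664 = 118.452336.

121.55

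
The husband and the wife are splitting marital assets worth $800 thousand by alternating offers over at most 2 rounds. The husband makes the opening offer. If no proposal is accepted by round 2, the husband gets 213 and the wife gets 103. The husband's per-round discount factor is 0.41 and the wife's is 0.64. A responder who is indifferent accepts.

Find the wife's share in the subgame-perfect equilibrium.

375.68

By backward induction:
Round 2 (the wife proposes): the husband gets 213 if talks fail, so the wife offers 213 and keeps 587.
Round 1 (the husband proposes): the wife can get 587 next round, worth 0.64 × 587 = 375.68 now, so the husband offers 375.68, keeping 424.32.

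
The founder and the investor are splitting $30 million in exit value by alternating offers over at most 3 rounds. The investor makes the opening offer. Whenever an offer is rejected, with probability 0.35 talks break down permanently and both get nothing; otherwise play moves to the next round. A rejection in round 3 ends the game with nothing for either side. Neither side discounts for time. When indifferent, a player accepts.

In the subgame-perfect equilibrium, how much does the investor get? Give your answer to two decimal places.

Round 3 (the investor proposes): the founder will accept anything ≥ 0, so the investor offers 0 and keeps 30.
Round 2 (the founder proposes): rejecting gives the investor an expected 0.65 × 30 = 19.5. The founder offers 19.5 and keeps 30 − 19.5 = 10.5.
Round 1 (the investor proposes): rejecting gives the founder an expected 0.65 × 10.5 = 6.825. The investor offers 6.825 and keeps 30 − 6.825 = 23.175.

23.18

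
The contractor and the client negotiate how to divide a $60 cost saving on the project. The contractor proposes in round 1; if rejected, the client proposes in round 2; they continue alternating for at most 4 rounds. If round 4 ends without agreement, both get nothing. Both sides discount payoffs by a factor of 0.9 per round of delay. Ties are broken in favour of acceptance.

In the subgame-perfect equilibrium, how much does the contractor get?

Round 4 (the client proposes): rejection yields 0 for the contractor; the client offers 0 and keeps 60.
Round 3 (the contractor proposes): the client can get 60 next round, worth 0.9 × 60 = 54 now, so the contractor offers 54, keeping 6.
Round 2 (the client proposes): the contractor can get 6 next round, worth 0.9 × 6 = 5.4 now; the client offers that and keeps 54.6.
Round 1 (the contractor proposes): the client can get 54.6 next round, worth 0.9 × 54.6 = 49.14 now, so the contractor offers 49.14, keeping 10.86.

10.86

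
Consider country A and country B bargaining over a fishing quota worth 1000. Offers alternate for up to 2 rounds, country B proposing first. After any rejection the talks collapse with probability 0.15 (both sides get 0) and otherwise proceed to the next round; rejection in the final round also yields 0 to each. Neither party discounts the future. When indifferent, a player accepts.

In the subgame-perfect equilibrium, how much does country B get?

Round 2 (country A proposes): rejection yields 0 for country B; country A offers 0 and keeps 1000.
Round 1 (country B proposes): rejecting gives country A an expected 0.85 × 1000 = 850, so country B offers 850, keeping 150.

150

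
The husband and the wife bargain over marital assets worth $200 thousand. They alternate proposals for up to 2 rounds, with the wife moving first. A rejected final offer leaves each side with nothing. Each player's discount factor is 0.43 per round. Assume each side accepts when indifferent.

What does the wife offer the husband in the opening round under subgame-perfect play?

86

Round 2 (the husband proposes): the wife will accept anything ≥ 0, so the husband offers 0 and keeps 200.
Round 1 (the wife proposes): the husband can get 200 next round, worth 0.43 × 200 = 86 now, so the wife offers 86, keeping 114.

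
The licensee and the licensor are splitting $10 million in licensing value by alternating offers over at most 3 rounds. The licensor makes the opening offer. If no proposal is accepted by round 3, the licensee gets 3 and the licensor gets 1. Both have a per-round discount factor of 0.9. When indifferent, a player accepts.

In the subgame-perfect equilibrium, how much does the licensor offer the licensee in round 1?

3.33

Round 3 (the licensor proposes): the licensee gets 3 if talks fail, so the licensor offers 3 and keeps 7.
Round 2 (the licensee proposes): the licensor can get 7 next round, worth 0.9 × 7 = 6.3 now; the licensee offers that and keeps 3.7.
Round 1 (the licensor proposes): the licensee can get 3.7 next round, worth 0.9 × 3.7 = 3.33 now; the licensor offers that and keeps 6.67.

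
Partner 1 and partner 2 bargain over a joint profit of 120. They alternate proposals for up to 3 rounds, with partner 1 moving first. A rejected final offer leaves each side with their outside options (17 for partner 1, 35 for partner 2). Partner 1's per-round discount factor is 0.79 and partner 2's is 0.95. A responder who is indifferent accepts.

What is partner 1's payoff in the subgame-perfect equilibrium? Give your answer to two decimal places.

Solve by backward induction from round 3.
Round 3 (partner 1 proposes): partner 2 gets 35 if talks fail, so partner 1 offers 35 and keeps 85.
Round 2 (partner 2 proposes): partner 1 can get 85 next round, worth 0.79 × 85 = 67.15 now, so partner 2 offers 67.15, keeping 52.85.
Round 1 (partner 1 proposes): partner 2 can get 52.85 next round, worth 0.95 × 52.85 = 50.2075 now; partner 1 offers that and keeps 69.7925.

69.79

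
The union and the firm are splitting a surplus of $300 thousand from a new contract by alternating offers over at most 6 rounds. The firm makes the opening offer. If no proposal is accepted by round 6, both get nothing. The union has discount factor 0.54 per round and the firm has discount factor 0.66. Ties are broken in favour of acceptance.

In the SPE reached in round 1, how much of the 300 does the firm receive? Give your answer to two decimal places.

Round 6 (the union proposes): rejection yields 0 for the firm; the union offers 0 and keeps 300.
Round 5 (the firm proposes): the union can get 300 next round, worth 0.54 × 300 = 162 now, so the firm offers 162, keeping 138.
Round 4 (the union proposes): the firm can get 138 next round, worth 0.66 × 138 = 91.08 now; the union offers that and keeps 208.92.
Round 3 (the firm proposes): the union can get 208.92 next round, worth 0.54 × 208.92 = 112.8168 now; the firm offers that and keeps 187.1832.
Round 2 (the union proposes): the firm can get 187.1832 next round, worth 0.66 × 187.1832 = 123.540912 now. The union offers 123.540912 and keeps 300 − 123.540912 = 176.459088.
Round 1 (the firm proposes): the union can get 176.459088 next round, worth 0.54 × 176.459088 = 95.28790752 now, so the firm offers 95.28790752, keeping 204.71209248.

204.71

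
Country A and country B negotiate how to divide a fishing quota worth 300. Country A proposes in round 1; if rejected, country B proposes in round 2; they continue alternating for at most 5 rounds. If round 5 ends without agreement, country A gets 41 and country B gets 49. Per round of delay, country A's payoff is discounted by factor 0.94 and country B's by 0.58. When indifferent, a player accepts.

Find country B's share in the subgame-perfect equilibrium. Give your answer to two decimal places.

30.70

Round 5 (country A proposes): country B gets 49 if talks fail, so country A offers 49 and keeps 251.
Round 4 (country B proposes): country A can get 251 next round, worth 0.94 × 251 = 235.94 now, so country B offers 235.94, keeping 64.06.
Round 3 (country A proposes): country B can get 64.06 next round, worth 0.58 × 64.06 = 37.1548 now, so country A offers 37.1548, keeping 262.8452.
Round 2 (country B proposes): country A can get 262.8452 next round, worth 0.94 × 262.8452 = 247.074488 now; country B offers that and keeps 52.925512.
Round 1 (country A proposes): country B can get 52.925512 next round, worth 0.58 × 52.925512 = 30.69679696 now, so country A offers 30.69679696, keeping 269.30320304.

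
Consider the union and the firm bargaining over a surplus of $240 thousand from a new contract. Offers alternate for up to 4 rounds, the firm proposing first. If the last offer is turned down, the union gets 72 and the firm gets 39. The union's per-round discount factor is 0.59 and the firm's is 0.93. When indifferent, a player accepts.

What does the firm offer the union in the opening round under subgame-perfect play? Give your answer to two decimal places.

74.98

Round 4 (the union proposes): the firm gets 39 if talks fail, so the union offers 39 and keeps 201.
Round 3 (the firm proposes): the union can get 201 next round, worth 0.59 × 201 = 118.59 now; the firm offers that and keeps 121.41.
Round 2 (the union proposes): the firm can get 121.41 next round, worth 0.93 × 121.41 = 112.9113 now; the union offers that and keeps 127.0887.
Round 1 (the firm proposes): the union can get 127.0887 next round, worth 0.59 × 127.0887 = 74.982333 now, so the firm offers 74.982333, keeping 165.017667.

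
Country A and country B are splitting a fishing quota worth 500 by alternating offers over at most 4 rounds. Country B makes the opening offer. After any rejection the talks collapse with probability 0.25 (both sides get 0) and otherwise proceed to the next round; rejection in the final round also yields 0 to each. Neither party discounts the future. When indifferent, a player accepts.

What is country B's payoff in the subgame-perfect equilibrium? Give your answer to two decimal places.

By backward induction:
Round 4 (country A proposes): country B will accept anything ≥ 0, so country A offers 0 and keeps 500.
Round 3 (country B proposes): rejecting gives country A an expected 0.75 × 500 = 375; country B offers that and keeps 125.
Round 2 (country A proposes): rejecting gives country B an expected 0.75 × 125 = 93.75, so country A offers 93.75, keeping 406.25.
Round 1 (country B proposes): rejecting gives country A an expected 0.75 × 406.25 = 304.6875, so country B offers 304.6875, keeping 195.3125.

195.31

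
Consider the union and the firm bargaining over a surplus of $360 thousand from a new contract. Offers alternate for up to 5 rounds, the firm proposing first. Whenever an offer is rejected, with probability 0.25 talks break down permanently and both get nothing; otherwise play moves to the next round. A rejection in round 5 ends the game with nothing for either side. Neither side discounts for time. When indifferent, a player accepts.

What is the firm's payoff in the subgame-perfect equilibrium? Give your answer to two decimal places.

254.53

By backward induction:
Round 5 (the firm proposes): the union will accept anything ≥ 0, so the firm offers 0 and keeps 360.
Round 4 (the union proposes): rejecting gives the firm an expected 0.75 × 360 = 270, so the union offers 270, keeping 90.
Round 3 (the firm proposes): rejecting gives the union an expected 0.75 × 90 = 67.5; the firm offers that and keeps 292.5.
Round 2 (the union proposes): rejecting gives the firm an expected 0.75 × 292.5 = 219.375, so the union offers 219.375, keeping 140.625.
Round 1 (the firm proposes): rejecting gives the union an expected 0.75 × 140.625 = 105.46875, so the firm offers 105.46875, keeping 254.53125.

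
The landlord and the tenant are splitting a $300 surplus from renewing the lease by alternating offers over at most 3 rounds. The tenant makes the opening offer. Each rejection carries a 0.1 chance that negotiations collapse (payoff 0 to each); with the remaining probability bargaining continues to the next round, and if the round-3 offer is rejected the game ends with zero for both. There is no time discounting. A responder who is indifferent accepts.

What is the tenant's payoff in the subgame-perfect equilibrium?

By backward induction:
Round 3 (the tenant proposes): the landlord will accept anything ≥ 0, so the tenant offers 0 and keeps 300.
Round 2 (the landlord proposes): rejecting gives the tenant an expected 0.9 × 300 = 270, so the landlord offers 270, keeping 30.
Round 1 (the tenant proposes): rejecting gives the landlord an expected 0.9 × 30 = 27. The tenant offers 27 and keeps 300 − 27 = 273.

273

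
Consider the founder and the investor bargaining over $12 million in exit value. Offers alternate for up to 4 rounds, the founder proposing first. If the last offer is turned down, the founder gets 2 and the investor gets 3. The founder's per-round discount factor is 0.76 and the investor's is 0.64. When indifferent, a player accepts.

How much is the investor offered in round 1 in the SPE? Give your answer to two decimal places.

4.96

Round 4 (the investor proposes): the founder gets 2 if talks fail, so the investor offers 2 and keeps 10.
Round 3 (the founder proposes): the investor can get 10 next round, worth 0.64 × 10 = 6.4 now. The founder offers 6.4 and keeps 12 − 6.4 = 5.6.
Round 2 (the investor proposes): the founder can get 5.6 next round, worth 0.76 × 5.6 = 4.256 now, so the investor offers 4.256, keeping 7.744.
Round 1 (the founder proposes): the investor can get 7.744 next round, worth 0.64 × 7.744 = 4.95616 now; the founder offers that and keeps 7.04384.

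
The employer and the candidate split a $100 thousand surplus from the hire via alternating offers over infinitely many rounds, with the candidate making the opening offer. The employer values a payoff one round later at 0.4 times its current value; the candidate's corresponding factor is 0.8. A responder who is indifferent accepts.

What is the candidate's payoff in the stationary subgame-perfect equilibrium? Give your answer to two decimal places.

When the candidate proposes, the employer accepts any offer worth at least 0.4 times what the employer would get by proposing next round; and vice versa.
This gives x = 100 − 0.4y and y = 100 − 0.8x, where x and y are each side's share when it proposes.
Hence (1 − 0.4·0.8)x = 100(1 − 0.4), i.e. 0.68·x = 60.
x ≈ 88.2353; the employer's share is 100 − x ≈ 11.7647.

88.24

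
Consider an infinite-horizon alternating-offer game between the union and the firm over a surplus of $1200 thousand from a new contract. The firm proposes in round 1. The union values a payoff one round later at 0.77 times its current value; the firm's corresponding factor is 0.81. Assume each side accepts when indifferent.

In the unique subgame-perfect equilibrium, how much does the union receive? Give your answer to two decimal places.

466.54

In a stationary SPE each proposer offers the other exactly their discounted continuation value.
If the firm keeps x when proposing and the union keeps y when proposing, then x = 1200 − 0.77y and y = 1200 − 0.81x.
Solving: x = 1200(1 − 0.77) / (1 − 0.81·0.77) = 276 / 0.3763 ≈ 733.4573.
The union gets 1200 − 733.4573 ≈ 466.5427.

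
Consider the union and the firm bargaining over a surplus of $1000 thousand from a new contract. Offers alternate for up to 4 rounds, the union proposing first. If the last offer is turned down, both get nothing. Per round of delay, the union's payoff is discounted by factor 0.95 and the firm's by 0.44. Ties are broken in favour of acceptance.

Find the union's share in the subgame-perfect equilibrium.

794.08

By backward induction:
Round 4 (the firm proposes): rejection yields 0 for the union; the firm offers 0 and keeps 1000.
Round 3 (the union proposes): the firm can get 1000 next round, worth 0.44 × 1000 = 440 now, so the union offers 440, keeping 560.
Round 2 (the firm proposes): the union can get 560 next round, worth 0.95 × 560 = 532 now. The firm offers 532 and keeps 1000 − 532 = 468.
Round 1 (the union proposes): the firm can get 468 next round, worth 0.44 × 468 = 205.92 now, so the union offers 205.92, keeping 794.08.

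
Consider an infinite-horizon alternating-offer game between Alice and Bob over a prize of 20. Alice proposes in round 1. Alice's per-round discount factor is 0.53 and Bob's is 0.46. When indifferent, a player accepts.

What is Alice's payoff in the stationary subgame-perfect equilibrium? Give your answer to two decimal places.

14.28

Let x be Alice's share when Alice proposes and y be Bob's share when Bob proposes.
Bob accepts iff offered ≥ 0.46·y, so x = 20 − 0.46y. Symmetrically y = 20 − 0.53x.
Substituting: x = 20 − 0.46(20 − 0.53x), giving x(1 − 0.53·0.46) = 20(1 − 0.46).
So x = 20 × 0.54 / 0.7562 ≈ 14.2819, and Bob receives 20 − x ≈ 5.7181.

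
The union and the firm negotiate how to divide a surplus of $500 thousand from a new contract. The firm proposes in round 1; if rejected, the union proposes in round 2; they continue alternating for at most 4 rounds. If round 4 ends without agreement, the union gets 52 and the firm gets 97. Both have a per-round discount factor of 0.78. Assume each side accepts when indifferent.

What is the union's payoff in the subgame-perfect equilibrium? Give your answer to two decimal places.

Round 4 (the union proposes): the firm gets 97 if talks fail, so the union offers 97 and keeps 403.
Round 3 (the firm proposes): the union can get 403 next round, worth 0.78 × 403 = 314.34 now, so the firm offers 314.34, keeping 185.66.
Round 2 (the union proposes): the firm can get 185.66 next round, worth 0.78 × 185.66 = 144.8148 now, so the union offers 144.8148, keeping 355.1852.
Round 1 (the firm proposes): the union can get 355.1852 next round, worth 0.78 × 355.1852 = 277.044456 now; the firm offers that and keeps 222.955544.

277.04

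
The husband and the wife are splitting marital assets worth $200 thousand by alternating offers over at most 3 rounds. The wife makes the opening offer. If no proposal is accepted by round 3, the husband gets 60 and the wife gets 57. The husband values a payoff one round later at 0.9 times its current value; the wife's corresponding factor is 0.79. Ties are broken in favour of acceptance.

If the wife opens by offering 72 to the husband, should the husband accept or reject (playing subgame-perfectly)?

Round 3 (the wife proposes): the husband gets 60 if talks fail, so the wife offers 60 and keeps 140.
Round 2 (the husband proposes): the wife can get 140 next round, worth 0.79 × 140 = 110.6 now, so the husband offers 110.6, keeping 89.4.
So by rejecting in round 1, the husband gets 89.4 next round, worth 0.9 × 89.4 = 80.46 now.
Offer 72 < 80.46, so the husband rejects.

Reject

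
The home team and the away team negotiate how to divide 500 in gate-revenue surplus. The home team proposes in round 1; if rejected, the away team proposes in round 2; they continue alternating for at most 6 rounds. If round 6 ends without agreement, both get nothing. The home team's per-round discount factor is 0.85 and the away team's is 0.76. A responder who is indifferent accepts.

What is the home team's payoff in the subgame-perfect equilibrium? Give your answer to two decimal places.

247.60

Round 6 (the away team proposes): the home team will accept anything ≥ 0, so the away team offers 0 and keeps 500.
Round 5 (the home team proposes): the away team can get 500 next round, worth 0.76 × 500 = 380 now; the home team offers that and keeps 120.
Round 4 (the away team proposes): the home team can get 120 next round, worth 0.85 × 120 = 102 now. The away team offers 102 and keeps 500 − 102 = 398.
Round 3 (the home team proposes): the away team can get 398 next round, worth 0.76 × 398 = 302.48 now. The home team offers 302.48 and keeps 500 − 302.48 = 197.52.
Round 2 (the away team proposes): the home team can get 197.52 next round, worth 0.85 × 197.52 = 167.892 now. The away team offers 167.892 and keeps 500 − 167.892 = 332.108.
Round 1 (the home team proposes): the away team can get 332.108 next round, worth 0.76 × 332.108 = 252.40208 now. The home team offers 252.40208 and keeps 500 − 252.40208 = 247.59792.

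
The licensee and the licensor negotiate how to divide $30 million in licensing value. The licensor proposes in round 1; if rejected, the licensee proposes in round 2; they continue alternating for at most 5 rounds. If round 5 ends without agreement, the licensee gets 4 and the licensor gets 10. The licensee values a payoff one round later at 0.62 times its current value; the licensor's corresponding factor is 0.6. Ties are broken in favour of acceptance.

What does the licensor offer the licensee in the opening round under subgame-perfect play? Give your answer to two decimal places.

Round 5 (the licensor proposes): the licensee gets 4 if talks fail, so the licensor offers 4 and keeps 26.
Round 4 (the licensee proposes): the licensor can get 26 next round, worth 0.6 × 26 = 15.6 now. The licensee offers 15.6 and keeps 30 − 15.6 = 14.4.
Round 3 (the licensor proposes): the licensee can get 14.4 next round, worth 0.62 × 14.4 = 8.928 now; the licensor offers that and keeps 21.072.
Round 2 (the licensee proposes): the licensor can get 21.072 next round, worth 0.6 × 21.072 = 12.6432 now, so the licensee offers 12.6432, keeping 17.3568.
Round 1 (the licensor proposes): the licensee can get 17.3568 next round, worth 0.62 × 17.3568 = 10.761216 now. The licensor offers 10.761216 and keeps 30 − 10.761216 = 19.238784.

10.76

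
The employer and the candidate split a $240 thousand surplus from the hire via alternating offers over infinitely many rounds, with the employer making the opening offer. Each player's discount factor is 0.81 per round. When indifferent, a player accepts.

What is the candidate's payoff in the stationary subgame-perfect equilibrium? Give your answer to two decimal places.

Let x be the employer's share when the employer proposes and y be the candidate's share when the candidate proposes.
The candidate accepts iff offered ≥ 0.81·y, so x = 240 − 0.81y. Symmetrically y = 240 − 0.81x.
Substituting: x = 240 − 0.81(240 − 0.81x), giving x(1 − 0.81·0.81) = 240(1 − 0.81).
So x = 240 × 0.19 / 0.3439 ≈ 132.5967, and the candidate receives 240 − x ≈ 107.4033.

107.40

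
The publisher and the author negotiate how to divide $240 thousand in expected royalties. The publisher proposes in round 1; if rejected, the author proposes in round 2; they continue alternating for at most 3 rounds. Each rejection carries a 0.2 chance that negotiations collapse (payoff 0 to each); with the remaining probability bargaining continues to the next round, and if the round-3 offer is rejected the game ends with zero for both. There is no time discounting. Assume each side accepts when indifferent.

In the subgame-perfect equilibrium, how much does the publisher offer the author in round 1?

38.4

By backward induction:
Round 3 (the publisher proposes): rejection yields 0 for the author; the publisher offers 0 and keeps 240.
Round 2 (the author proposes): rejecting gives the publisher an expected 0.8 × 240 = 192, so the author offers 192, keeping 48.
Round 1 (the publisher proposes): rejecting gives the author an expected 0.8 × 48 = 38.4. The publisher offers 38.4 and keeps 240 − 38.4 = 201.6.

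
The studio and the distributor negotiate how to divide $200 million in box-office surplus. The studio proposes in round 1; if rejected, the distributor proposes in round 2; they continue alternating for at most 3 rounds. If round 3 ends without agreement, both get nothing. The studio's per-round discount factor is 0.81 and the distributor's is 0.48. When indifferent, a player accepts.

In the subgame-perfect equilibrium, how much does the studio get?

Round 3 (the studio proposes): rejection yields 0 for the distributor; the studio offers 0 and keeps 200.
Round 2 (the distributor proposes): the studio can get 200 next round, worth 0.81 × 200 = 162 now. The distributor offers 162 and keeps 200 − 162 = 38.
Round 1 (the studio proposes): the distributor can get 38 next round, worth 0.48 × 38 = 18.24 now; the studio offers that and keeps 181.76.

181.76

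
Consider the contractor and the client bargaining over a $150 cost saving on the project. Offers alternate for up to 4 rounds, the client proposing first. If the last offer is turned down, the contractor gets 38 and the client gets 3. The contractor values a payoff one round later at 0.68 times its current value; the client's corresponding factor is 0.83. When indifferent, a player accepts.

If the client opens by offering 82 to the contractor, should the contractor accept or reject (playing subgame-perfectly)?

Accept

Round 4 (the contractor proposes): the client gets 3 if talks fail, so the contractor offers 3 and keeps 147.
Round 3 (the client proposes): the contractor can get 147 next round, worth 0.68 × 147 = 99.96 now, so the client offers 99.96, keeping 50.04.
Round 2 (the contractor proposes): the client can get 50.04 next round, worth 0.83 × 50.04 = 41.5332 now; the contractor offers that and keeps 108.4668.
So by rejecting in round 1, the contractor gets 108.4668 next round, worth 0.68 × 108.4668 = 73.757424 now.
Offer 82 ≥ 73.757424, so the contractor accepts.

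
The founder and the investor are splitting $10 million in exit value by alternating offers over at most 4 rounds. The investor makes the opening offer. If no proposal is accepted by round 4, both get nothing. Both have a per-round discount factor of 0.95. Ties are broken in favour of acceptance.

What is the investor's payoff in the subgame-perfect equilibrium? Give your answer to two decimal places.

0.95

Round 4 (the founder proposes): the investor will accept anything ≥ 0, so the founder offers 0 and keeps 10.
Round 3 (the investor proposes): the founder can get 10 next round, worth 0.95 × 10 = 9.5 now; the investor offers that and keeps 0.5.
Round 2 (the founder proposes): the investor can get 0.5 next round, worth 0.95 × 0.5 = 0.475 now; the founder offers that and keeps 9.525.
Round 1 (the investor proposes): the founder can get 9.525 next round, worth 0.95 × 9.525 = 9.04875 now, so the investor offers 9.04875, keeping 0.95125.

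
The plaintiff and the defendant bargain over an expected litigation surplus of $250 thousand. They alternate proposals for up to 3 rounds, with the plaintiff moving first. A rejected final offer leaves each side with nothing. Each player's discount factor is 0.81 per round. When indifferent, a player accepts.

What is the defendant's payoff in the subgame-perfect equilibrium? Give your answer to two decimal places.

Round 3 (the plaintiff proposes): the defendant will accept anything ≥ 0, so the plaintiff offers 0 and keeps 250.
Round 2 (the defendant proposes): the plaintiff can get 250 next round, worth 0.81 × 250 = 202.5 now, so the defendant offers 202.5, keeping 47.5.
Round 1 (the plaintiff proposes): the defendant can get 47.5 next round, worth 0.81 × 47.5 = 38.475 now, so the plaintiff offers 38.475, keeping 211.525.

38.48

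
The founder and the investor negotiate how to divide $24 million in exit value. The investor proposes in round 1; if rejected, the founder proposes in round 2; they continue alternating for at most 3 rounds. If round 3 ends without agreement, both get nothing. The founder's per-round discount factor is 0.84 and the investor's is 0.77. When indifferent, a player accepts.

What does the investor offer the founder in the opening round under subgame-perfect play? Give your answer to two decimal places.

Round 3 (the investor proposes): rejection yields 0 for the founder; the investor offers 0 and keeps 24.
Round 2 (the founder proposes): the investor can get 24 next round, worth 0.77 × 24 = 18.48 now; the founder offers that and keeps 5.52.
Round 1 (the investor proposes): the founder can get 5.52 next round, worth 0.84 × 5.52 = 4.6368 now, so the investor offers 4.6368, keeping 19.3632.

4.64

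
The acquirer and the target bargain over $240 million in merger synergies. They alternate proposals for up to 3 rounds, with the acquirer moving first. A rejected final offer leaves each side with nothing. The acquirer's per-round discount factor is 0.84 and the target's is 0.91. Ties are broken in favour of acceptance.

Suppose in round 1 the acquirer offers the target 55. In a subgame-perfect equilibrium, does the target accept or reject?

Accept

Work out the target's continuation value if the offer is rejected.
Round 3 (the acquirer proposes): the target will accept anything ≥ 0, so the acquirer offers 0 and keeps 240.
Round 2 (the target proposes): the acquirer can get 240 next round, worth 0.84 × 240 = 201.6 now. The target offers 201.6 and keeps 240 − 201.6 = 38.4.
So by rejecting in round 1, the target gets 38.4 next round, worth 0.91 × 38.4 = 34.944 now.
Offer 55 ≥ 34.944, so the target accepts.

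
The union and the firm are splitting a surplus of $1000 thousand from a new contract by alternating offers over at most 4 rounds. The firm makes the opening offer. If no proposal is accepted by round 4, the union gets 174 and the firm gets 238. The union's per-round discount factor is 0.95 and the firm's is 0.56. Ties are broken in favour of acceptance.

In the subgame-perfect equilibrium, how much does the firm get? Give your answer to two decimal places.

Round 4 (the union proposes): the firm gets 238 if talks fail, so the union offers 238 and keeps 762.
Round 3 (the firm proposes): the union can get 762 next round, worth 0.95 × 762 = 723.9 now; the firm offers that and keeps 276.1.
Round 2 (the union proposes): the firm can get 276.1 next round, worth 0.56 × 276.1 = 154.616 now; the union offers that and keeps 845.384.
Round 1 (the firm proposes): the union can get 845.384 next round, worth 0.95 × 845.384 = 803.1148 now. The firm offers 803.1148 and keeps 1000 − 803.1148 = 196.8852.

196.89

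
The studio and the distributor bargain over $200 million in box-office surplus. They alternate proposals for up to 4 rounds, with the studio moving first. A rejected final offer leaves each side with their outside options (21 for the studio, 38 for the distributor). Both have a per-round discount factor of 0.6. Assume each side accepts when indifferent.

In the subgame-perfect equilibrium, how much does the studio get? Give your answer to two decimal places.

Round 4 (the distributor proposes): the studio gets 21 if talks fail, so the distributor offers 21 and keeps 179.
Round 3 (the studio proposes): the distributor can get 179 next round, worth 0.6 × 179 = 107.4 now, so the studio offers 107.4, keeping 92.6.
Round 2 (the distributor proposes): the studio can get 92.6 next round, worth 0.6 × 92.6 = 55.56 now. The distributor offers 55.56 and keeps 200 − 55.56 = 144.44.
Round 1 (the studio proposes): the distributor can get 144.44 next round, worth 0.6 × 144.44 = 86.664 now; the studio offers that and keeps 113.336.

113.34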